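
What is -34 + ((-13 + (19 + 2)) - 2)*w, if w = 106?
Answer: 602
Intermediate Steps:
-34 + ((-13 + (19 + 2)) - 2)*w = -34 + ((-13 + (19 + 2)) - 2)*106 = -34 + ((-13 + 21) - 2)*106 = -34 + (8 - 2)*106 = -34 + 6*106 = -34 + 636 = 602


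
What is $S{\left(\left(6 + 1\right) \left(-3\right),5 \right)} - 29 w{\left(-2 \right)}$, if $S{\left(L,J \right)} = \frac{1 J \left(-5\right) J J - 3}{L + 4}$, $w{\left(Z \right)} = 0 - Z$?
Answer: $- \frac{358}{17} \approx -21.059$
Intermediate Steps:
$w{\left(Z \right)} = - Z$
$S{\left(L,J \right)} = \frac{-3 - 5 J^{3}}{4 + L}$ ($S{\left(L,J \right)} = \frac{J \left(-5\right) J J - 3}{4 + L} = \frac{- 5 J J J - 3}{4 + L} = \frac{- 5 J^{2} J - 3}{4 + L} = \frac{- 5 J^{3} - 3}{4 + L} = \frac{-3 - 5 J^{3}}{4 + L}$)
$S{\left(\left(6 + 1\right) \left(-3\right),5 \right)} - 29 w{\left(-2 \right)} = \frac{-3 - 5 \cdot 5^{3}}{4 + \left(6 + 1\right) \left(-3\right)} - 29 \left(\left(-1\right) \left(-2\right)\right) = \frac{-3 - 625}{4 + 7 \left(-3\right)} - 58 = \frac{-3 - 625}{4 - 21} - 58 = \frac{1}{-17} \left(-628\right) - 58 = \left(- \frac{1}{17}\right) \left(-628\right) - 58 = \frac{628}{17} - 58 = - \frac{358}{17}$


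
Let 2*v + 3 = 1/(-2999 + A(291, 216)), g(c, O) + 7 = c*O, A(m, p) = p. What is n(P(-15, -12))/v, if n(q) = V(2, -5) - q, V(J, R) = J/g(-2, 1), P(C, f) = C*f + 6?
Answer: 4664308/37575 ≈ 124.13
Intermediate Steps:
g(c, O) = -7 + O*c (g(c, O) = -7 + c*O = -7 + O*c)
P(C, f) = 6 + C*f
V(J, R) = -J/9 (V(J, R) = J/(-7 + 1*(-2)) = J/(-7 - 2) = J/(-9) = J*(-⅑) = -J/9)
n(q) = -2/9 - q (n(q) = -⅑*2 - q = -2/9 - q)
v = -4175/2783 (v = -3/2 + 1/(2*(-2999 + 216)) = -3/2 + (½)/(-2783) = -3/2 + (½)*(-1/2783) = -3/2 - 1/5566 = -4175/2783 ≈ -1.5002)
n(P(-15, -12))/v = (-2/9 - (6 - 15*(-12)))/(-4175/2783) = (-2/9 - (6 + 180))*(-2783/4175) = (-2/9 - 1*186)*(-2783/4175) = (-2/9 - 186)*(-2783/4175) = -1676/9*(-2783/4175) = 4664308/37575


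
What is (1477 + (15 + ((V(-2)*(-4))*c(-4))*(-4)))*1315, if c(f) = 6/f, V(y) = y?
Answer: 2025100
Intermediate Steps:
(1477 + (15 + ((V(-2)*(-4))*c(-4))*(-4)))*1315 = (1477 + (15 + ((-2*(-4))*(6/(-4)))*(-4)))*1315 = (1477 + (15 + (8*(6*(-¼)))*(-4)))*1315 = (1477 + (15 + (8*(-3/2))*(-4)))*1315 = (1477 + (15 - 12*(-4)))*1315 = (1477 + (15 + 48))*1315 = (1477 + 63)*1315 = 1540*1315 = 2025100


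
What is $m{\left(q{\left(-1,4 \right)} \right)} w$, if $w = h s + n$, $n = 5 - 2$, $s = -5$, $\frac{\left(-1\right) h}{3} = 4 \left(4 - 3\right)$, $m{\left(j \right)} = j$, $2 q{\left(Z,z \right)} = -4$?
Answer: $-126$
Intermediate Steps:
$q{\left(Z,z \right)} = -2$ ($q{\left(Z,z \right)} = \frac{1}{2} \left(-4\right) = -2$)
$h = -12$ ($h = - 3 \cdot 4 \left(4 - 3\right) = - 3 \cdot 4 \cdot 1 = \left(-3\right) 4 = -12$)
$n = 3$
$w = 63$ ($w = \left(-12\right) \left(-5\right) + 3 = 60 + 3 = 63$)
$m{\left(q{\left(-1,4 \right)} \right)} w = \left(-2\right) 63 = -126$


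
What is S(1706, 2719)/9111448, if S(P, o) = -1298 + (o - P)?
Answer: -285/9111448 ≈ -3.1279e-5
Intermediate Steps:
S(P, o) = -1298 + o - P
S(1706, 2719)/9111448 = (-1298 + 2719 - 1*1706)/9111448 = (-1298 + 2719 - 1706)*(1/9111448) = -285*1/9111448 = -285/9111448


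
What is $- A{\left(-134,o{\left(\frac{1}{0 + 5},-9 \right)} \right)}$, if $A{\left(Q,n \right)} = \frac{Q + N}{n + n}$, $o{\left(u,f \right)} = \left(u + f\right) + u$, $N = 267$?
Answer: $\frac{665}{86} \approx 7.7326$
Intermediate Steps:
$o{\left(u,f \right)} = f + 2 u$ ($o{\left(u,f \right)} = \left(f + u\right) + u = f + 2 u$)
$A{\left(Q,n \right)} = \frac{267 + Q}{2 n}$ ($A{\left(Q,n \right)} = \frac{Q + 267}{n + n} = \frac{267 + Q}{2 n}$)
$- A{\left(-134,o{\left(\frac{1}{0 + 5},-9 \right)} \right)} = - \frac{267 - 134}{2 \left(-9 + \frac{2}{0 + 5}\right)} = - \frac{133}{2 \left(-9 + \frac{2}{5}\right)} = - \frac{133}{2 \left(- \frac{43}{5}\right)} = - \frac{\left(-5\right) 133}{2 \cdot 43} = \left(-1\right) \left(- \frac{665}{86}\right) = \frac{665}{86}$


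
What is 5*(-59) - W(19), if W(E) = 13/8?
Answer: -2373/8 ≈ -296.63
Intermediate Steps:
W(E) = 13/8 (W(E) = 13*(⅛) = 13/8)
5*(-59) - W(19) = 5*(-59) - 1*13/8 = -295 - 13/8 = -2373/8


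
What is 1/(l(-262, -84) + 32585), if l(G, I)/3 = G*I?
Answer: 1/98609 ≈ 1.0141e-5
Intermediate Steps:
l(G, I) = 3*G*I (l(G, I) = 3*(G*I) = 3*G*I)
1/(l(-262, -84) + 32585) = 1/(3*(-262)*(-84) + 32585) = 1/(66024 + 32585) = 1/98609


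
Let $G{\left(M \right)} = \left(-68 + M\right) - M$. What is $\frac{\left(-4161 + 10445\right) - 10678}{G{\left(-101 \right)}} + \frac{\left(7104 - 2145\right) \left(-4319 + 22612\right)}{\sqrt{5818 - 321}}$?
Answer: $\frac{2197}{34} + \frac{90714987 \sqrt{5497}}{5497} \approx 1.2236 \cdot 10^{6}$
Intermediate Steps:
$G{\left(M \right)} = -68$
$\frac{\left(-4161 + 10445\right) - 10678}{G{\left(-101 \right)}} + \frac{\left(7104 - 2145\right) \left(-4319 + 22612\right)}{\sqrt{5818 - 321}} = \frac{\left(-4161 + 10445\right) - 10678}{-68} + \frac{\left(7104 - 2145\right) \left(-4319 + 22612\right)}{\sqrt{5818 - 321}} = \left(6284 - 10678\right) \left(- \frac{1}{68}\right) + \frac{4959 \cdot 18293}{\sqrt{5497}} = \left(-4394\right) \left(- \frac{1}{68}\right) + 90714987 \frac{\sqrt{5497}}{5497} = \frac{2197}{34} + \frac{90714987 \sqrt{5497}}{5497}$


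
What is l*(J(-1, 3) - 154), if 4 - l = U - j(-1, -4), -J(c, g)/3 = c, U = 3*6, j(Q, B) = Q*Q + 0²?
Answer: 1963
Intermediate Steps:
j(Q, B) = Q² (j(Q, B) = Q² + 0 = Q²)
U = 18
J(c, g) = -3*c
l = -13 (l = 4 - (18 - 1*(-1)²) = 4 - (18 - 1*1) = 4 - (18 - 1) = 4 - 1*17 = 4 - 17 = -13)
l*(J(-1, 3) - 154) = -13*(-3*(-1) - 154) = -13*(3 - 154) = -13*(-151) = 1963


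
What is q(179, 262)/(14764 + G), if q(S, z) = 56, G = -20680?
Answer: -14/1479 ≈ -0.0094659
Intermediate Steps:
q(179, 262)/(14764 + G) = 56/(14764 - 20680) = 56/(-5916) = 56*(-1/5916) = -14/1479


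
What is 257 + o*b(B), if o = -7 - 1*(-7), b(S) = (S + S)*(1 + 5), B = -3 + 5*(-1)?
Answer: 257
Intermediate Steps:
B = -8 (B = -3 - 5 = -8)
b(S) = 12*S (b(S) = (2*S)*6 = 12*S)
o = 0 (o = -7 + 7 = 0)
257 + o*b(B) = 257 + 0*(12*(-8)) = 257 + 0*(-96) = 257 + 0 = 257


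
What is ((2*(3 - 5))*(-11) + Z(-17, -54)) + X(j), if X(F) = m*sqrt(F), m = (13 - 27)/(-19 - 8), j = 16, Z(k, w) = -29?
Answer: 461/27 ≈ 17.074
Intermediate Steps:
m = 14/27 (m = -14/(-27) = -14*(-1/27) = 14/27 ≈ 0.51852)
X(F) = 14*sqrt(F)/27
((2*(3 - 5))*(-11) + Z(-17, -54)) + X(j) = ((2*(3 - 5))*(-11) - 29) + 14*sqrt(16)/27 = ((2*(-2))*(-11) - 29) + (14/27)*4 = (-4*(-11) - 29) + 56/27 = (44 - 29) + 56/27 = 15 + 56/27 = 461/27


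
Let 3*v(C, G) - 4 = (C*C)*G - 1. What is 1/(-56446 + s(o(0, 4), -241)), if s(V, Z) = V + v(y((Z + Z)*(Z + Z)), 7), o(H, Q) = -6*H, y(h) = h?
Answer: 3/377820917497 ≈ 7.9403e-12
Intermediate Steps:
v(C, G) = 1 + G*C²/3 (v(C, G) = 4/3 + ((C*C)*G - 1)/3 = 4/3 + (C²*G - 1)/3 = 4/3 + (G*C² - 1)/3 = 4/3 + (-1 + G*C²)/3 = 4/3 + (-⅓ + G*C²/3) = 1 + G*C²/3)
s(V, Z) = 1 + V + 112*Z⁴/3 (s(V, Z) = V + (1 + (⅓)*7*((Z + Z)*(Z + Z))²) = V + (1 + (⅓)*7*((2*Z)*(2*Z))²) = V + (1 + (⅓)*7*(4*Z²)²) = V + (1 + (⅓)*7*(16*Z⁴)) = V + (1 + 112*Z⁴/3) = 1 + V + 112*Z⁴/3)
1/(-56446 + s(o(0, 4), -241)) = 1/(-56446 + (1 - 6*0 + (112/3)*(-241)⁴)) = 1/(-56446 + (1 + 0 + (112/3)*3373402561)) = 1/(-56446 + (1 + 0 + 377821086832/3)) = 1/(-56446 + 377821086835/3) = 1/(377820917497/3) = 3/377820917497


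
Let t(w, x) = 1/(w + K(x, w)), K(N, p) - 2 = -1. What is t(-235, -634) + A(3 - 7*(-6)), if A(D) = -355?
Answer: -83071/234 ≈ -355.00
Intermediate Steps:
K(N, p) = 1 (K(N, p) = 2 - 1 = 1)
t(w, x) = 1/(1 + w) (t(w, x) = 1/(w + 1) = 1/(1 + w))
t(-235, -634) + A(3 - 7*(-6)) = 1/(1 - 235) - 355 = 1/(-234) - 355 = -1/234 - 355 = -83071/234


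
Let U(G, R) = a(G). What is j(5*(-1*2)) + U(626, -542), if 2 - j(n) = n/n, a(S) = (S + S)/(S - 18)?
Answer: 465/152 ≈ 3.0592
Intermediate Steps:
a(S) = 2*S/(-18 + S) (a(S) = (2*S)/(-18 + S) = 2*S/(-18 + S))
U(G, R) = 2*G/(-18 + G)
j(n) = 1 (j(n) = 2 - n/n = 2 - 1*1 = 2 - 1 = 1)
j(5*(-1*2)) + U(626, -542) = 1 + 2*626/(-18 + 626) = 1 + 2*626/608 = 1 + 2*626*(1/608) = 1 + 313/152 = 465/152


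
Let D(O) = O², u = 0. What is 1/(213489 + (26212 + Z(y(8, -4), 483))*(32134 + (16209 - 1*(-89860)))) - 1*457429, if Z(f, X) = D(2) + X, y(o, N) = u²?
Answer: -1687956642322593/3690095386 ≈ -4.5743e+5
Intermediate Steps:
y(o, N) = 0 (y(o, N) = 0² = 0)
Z(f, X) = 4 + X (Z(f, X) = 2² + X = 4 + X)
1/(213489 + (26212 + Z(y(8, -4), 483))*(32134 + (16209 - 1*(-89860)))) - 1*457429 = 1/(213489 + (26212 + (4 + 483))*(32134 + (16209 - 1*(-89860)))) - 1*457429 = 1/(213489 + (26212 + 487)*(32134 + (16209 + 89860))) - 457429 = 1/(213489 + 26699*(32134 + 106069)) - 457429 = 1/(213489 + 26699*138203) - 457429 = 1/(213489 + 3689881897) - 457429 = 1/3690095386 - 457429 = -1687956642322593/3690095386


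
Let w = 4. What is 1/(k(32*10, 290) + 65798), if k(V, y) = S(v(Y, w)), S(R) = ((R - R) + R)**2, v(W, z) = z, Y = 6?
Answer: 1/65814 ≈ 1.5194e-5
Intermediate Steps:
S(R) = R**2 (S(R) = (0 + R)**2 = R**2)
k(V, y) = 16 (k(V, y) = 4**2 = 16)
1/(k(32*10, 290) + 65798) = 1/(16 + 65798) = 1/65814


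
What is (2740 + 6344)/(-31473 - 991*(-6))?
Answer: -3028/8509 ≈ -0.35586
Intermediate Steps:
(2740 + 6344)/(-31473 - 991*(-6)) = 9084/(-31473 + 5946) = 9084/(-25527) = 9084*(-1/25527) = -3028/8509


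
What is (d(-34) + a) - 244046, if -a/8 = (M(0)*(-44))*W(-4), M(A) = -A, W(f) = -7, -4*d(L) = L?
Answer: -488075/2 ≈ -2.4404e+5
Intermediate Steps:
d(L) = -L/4
a = 0 (a = -8*-1*0*(-44)*(-7) = -8*0*(-44)*(-7) = -0*(-7) = -8*0 = 0)
(d(-34) + a) - 244046 = (-¼*(-34) + 0) - 244046 = (17/2 + 0) - 244046 = 17/2 - 244046 = -488075/2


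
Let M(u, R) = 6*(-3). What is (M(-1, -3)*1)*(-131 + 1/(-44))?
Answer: 51885/22 ≈ 2358.4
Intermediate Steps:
M(u, R) = -18
(M(-1, -3)*1)*(-131 + 1/(-44)) = (-18*1)*(-131 + 1/(-44)) = -18*(-131 - 1/44) = -18*(-5765/44) = 51885/22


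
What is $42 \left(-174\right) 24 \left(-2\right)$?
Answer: $350784$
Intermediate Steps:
$42 \left(-174\right) 24 \left(-2\right) = \left(-7308\right) \left(-48\right) = 350784$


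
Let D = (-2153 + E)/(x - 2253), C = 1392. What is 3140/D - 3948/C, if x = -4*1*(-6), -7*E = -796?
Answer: 1135708049/331180 ≈ 3429.3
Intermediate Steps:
E = 796/7 (E = -1/7*(-796) = 796/7 ≈ 113.71)
x = 24 (x = -4*(-6) = 24)
D = 14275/15603 (D = (-2153 + 796/7)/(24 - 2253) = -14275/7/(-2229) = -14275/7*(-1/2229) = 14275/15603 ≈ 0.91489)
3140/D - 3948/C = 3140/(14275/15603) - 3948/1392 = 3140*(15603/14275) - 3948*1/1392 = 9798684/2855 - 329/116 = 1135708049/331180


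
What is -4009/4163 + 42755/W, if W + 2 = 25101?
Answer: 77367174/104487137 ≈ 0.74045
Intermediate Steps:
W = 25099 (W = -2 + 25101 = 25099)
-4009/4163 + 42755/W = -4009/4163 + 42755/25099 = 77367174/104487137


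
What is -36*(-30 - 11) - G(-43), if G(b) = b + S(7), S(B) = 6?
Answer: 1513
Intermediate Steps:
G(b) = 6 + b (G(b) = b + 6 = 6 + b)
-36*(-30 - 11) - G(-43) = -36*(-30 - 11) - (6 - 43) = -36*(-41) - 1*(-37) = -1*(-1476) + 37 = 1476 + 37 = 1513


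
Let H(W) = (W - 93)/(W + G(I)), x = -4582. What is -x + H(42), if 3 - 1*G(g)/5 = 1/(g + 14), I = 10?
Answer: 6244042/1363 ≈ 4581.1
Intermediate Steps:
G(g) = 15 - 5/(14 + g) (G(g) = 15 - 5/(g + 14) = 15 - 5/(14 + g))
H(W) = (-93 + W)/(355/24 + W) (H(W) = (W - 93)/(W + 5*(41 + 3*10)/(14 + 10)) = (-93 + W)/(W + 5*(41 + 30)/24) = (-93 + W)/(W + 5*(1/24)*71) = (-93 + W)/(W + 355/24) = (-93 + W)/(355/24 + W))
-x + H(42) = -1*(-4582) + 24*(-93 + 42)/(355 + 24*42) = 4582 + 24*(-51)/(355 + 1008) = 4582 + 24*(-51)/1363 = 4582 + 24*(1/1363)*(-51) = 4582 - 1224/1363 = 6244042/1363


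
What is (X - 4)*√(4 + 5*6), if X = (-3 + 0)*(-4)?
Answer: 8*√34 ≈ 46.648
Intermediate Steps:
X = 12 (X = -3*(-4) = 12)
(X - 4)*√(4 + 5*6) = (12 - 4)*√(4 + 5*6) = 8*√(4 + 30) = 8*√34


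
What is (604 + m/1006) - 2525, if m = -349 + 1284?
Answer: -1931591/1006 ≈ -1920.1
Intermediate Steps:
m = 935
(604 + m/1006) - 2525 = (604 + 935/1006) - 2525 = 608559/1006 - 2525 = -1931591/1006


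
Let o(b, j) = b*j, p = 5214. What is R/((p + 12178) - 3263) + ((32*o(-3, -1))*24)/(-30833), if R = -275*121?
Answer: -1058521291/435639457 ≈ -2.4298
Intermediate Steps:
R = -33275
R/((p + 12178) - 3263) + ((32*o(-3, -1))*24)/(-30833) = -33275/((5214 + 12178) - 3263) + ((32*(-3*(-1)))*24)/(-30833) = -33275/(17392 - 3263) + ((32*3)*24)*(-1/30833) = -33275/14129 + (96*24)*(-1/30833) = -33275*1/14129 + 2304*(-1/30833) = -33275/14129 - 2304/30833 = -1058521291/435639457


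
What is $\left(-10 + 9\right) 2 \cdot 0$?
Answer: $0$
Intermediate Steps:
$\left(-10 + 9\right) 2 \cdot 0 = \left(-1\right) 0 = 0$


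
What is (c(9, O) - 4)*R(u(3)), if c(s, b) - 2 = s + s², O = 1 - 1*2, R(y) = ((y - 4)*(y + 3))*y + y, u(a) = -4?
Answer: -3168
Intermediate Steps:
R(y) = y + y*(-4 + y)*(3 + y) (R(y) = ((-4 + y)*(3 + y))*y + y = y*(-4 + y)*(3 + y) + y = y + y*(-4 + y)*(3 + y))
O = -1 (O = 1 - 2 = -1)
c(s, b) = 2 + s + s² (c(s, b) = 2 + (s + s²) = 2 + s + s²)
(c(9, O) - 4)*R(u(3)) = ((2 + 9 + 9²) - 4)*(-4*(-11 + (-4)² - 1*(-4))) = ((2 + 9 + 81) - 4)*(-4*(-11 + 16 + 4)) = (92 - 4)*(-4*9) = 88*(-36) = -3168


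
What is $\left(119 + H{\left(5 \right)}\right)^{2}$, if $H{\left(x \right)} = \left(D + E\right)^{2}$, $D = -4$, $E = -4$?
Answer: $33489$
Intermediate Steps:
$H{\left(x \right)} = 64$ ($H{\left(x \right)} = \left(-4 - 4\right)^{2} = \left(-8\right)^{2} = 64$)
$\left(119 + H{\left(5 \right)}\right)^{2} = \left(119 + 64\right)^{2} = 183^{2} = 33489$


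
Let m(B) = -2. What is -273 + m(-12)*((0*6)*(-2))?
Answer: -273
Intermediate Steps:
-273 + m(-12)*((0*6)*(-2)) = -273 - 2*0*6*(-2) = -273 - 0*(-2) = -273 - 2*0 = -273 + 0 = -273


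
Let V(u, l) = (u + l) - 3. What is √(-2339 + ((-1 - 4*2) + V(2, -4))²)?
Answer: I*√2143 ≈ 46.293*I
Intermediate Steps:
V(u, l) = -3 + l + u (V(u, l) = (l + u) - 3 = -3 + l + u)
√(-2339 + ((-1 - 4*2) + V(2, -4))²) = √(-2339 + ((-1 - 4*2) + (-3 - 4 + 2))²) = √(-2339 + ((-1 - 8) - 5)²) = √(-2339 + (-9 - 5)²) = √(-2339 + (-14)²) = √(-2339 + 196) = √(-2143) = I*√2143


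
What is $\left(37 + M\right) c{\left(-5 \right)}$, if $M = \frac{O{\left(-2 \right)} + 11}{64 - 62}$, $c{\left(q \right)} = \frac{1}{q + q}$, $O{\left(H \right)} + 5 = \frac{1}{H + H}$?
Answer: $- \frac{319}{80} \approx -3.9875$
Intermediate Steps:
$O{\left(H \right)} = -5 + \frac{1}{2 H}$ ($O{\left(H \right)} = -5 + \frac{1}{H + H} = -5 + \frac{1}{2 H}$)
$c{\left(q \right)} = \frac{1}{2 q}$
$M = \frac{23}{8}$ ($M = \frac{\left(-5 + \frac{1}{2 \left(-2\right)}\right) + 11}{64 - 62} = \frac{\left(-5 + \frac{1}{2} \left(- \frac{1}{2}\right)\right) + 11}{2} = \left(\left(-5 - \frac{1}{4}\right) + 11\right) \frac{1}{2} = \left(- \frac{21}{4} + 11\right) \frac{1}{2} = \frac{23}{4} \cdot \frac{1}{2} = \frac{23}{8} \approx 2.875$)
$\left(37 + M\right) c{\left(-5 \right)} = \left(37 + \frac{23}{8}\right) \frac{1}{2 \left(-5\right)} = \frac{319 \cdot \frac{1}{2} \left(- \frac{1}{5}\right)}{8} = \frac{319}{8} \left(- \frac{1}{10}\right) = - \frac{319}{80}$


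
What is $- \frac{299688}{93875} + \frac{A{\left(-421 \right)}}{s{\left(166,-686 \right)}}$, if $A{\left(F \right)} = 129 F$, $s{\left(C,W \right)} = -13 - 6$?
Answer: $\frac{5092563303}{1783625} \approx 2855.2$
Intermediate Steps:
$s{\left(C,W \right)} = -19$ ($s{\left(C,W \right)} = -13 - 6 = -19$)
$- \frac{299688}{93875} + \frac{A{\left(-421 \right)}}{s{\left(166,-686 \right)}} = - \frac{299688}{93875} + \frac{129 \left(-421\right)}{-19} = \left(-299688\right) \frac{1}{93875} - - \frac{54309}{19} = - \frac{299688}{93875} + \frac{54309}{19} = \frac{5092563303}{1783625}$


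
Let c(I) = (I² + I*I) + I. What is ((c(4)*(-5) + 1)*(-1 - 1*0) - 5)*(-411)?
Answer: -71514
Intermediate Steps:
c(I) = I + 2*I² (c(I) = (I² + I²) + I = 2*I² + I = I + 2*I²)
((c(4)*(-5) + 1)*(-1 - 1*0) - 5)*(-411) = (((4*(1 + 2*4))*(-5) + 1)*(-1 - 1*0) - 5)*(-411) = (((4*(1 + 8))*(-5) + 1)*(-1 + 0) - 5)*(-411) = (((4*9)*(-5) + 1)*(-1) - 5)*(-411) = ((36*(-5) + 1)*(-1) - 5)*(-411) = ((-180 + 1)*(-1) - 5)*(-411) = (-179*(-1) - 5)*(-411) = (179 - 5)*(-411) = 174*(-411) = -71514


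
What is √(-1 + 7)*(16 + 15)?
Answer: 31*√6 ≈ 75.934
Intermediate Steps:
√(-1 + 7)*(16 + 15) = √6*31 = 31*√6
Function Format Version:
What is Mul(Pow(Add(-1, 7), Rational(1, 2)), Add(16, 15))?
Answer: Mul(31, Pow(6, Rational(1, 2))) ≈ 75.934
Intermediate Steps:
Mul(Pow(Add(-1, 7), Rational(1, 2)), Add(16, 15)) = Mul(Pow(6, Rational(1, 2)), 31) = Mul(31, Pow(6, Rational(1, 2)))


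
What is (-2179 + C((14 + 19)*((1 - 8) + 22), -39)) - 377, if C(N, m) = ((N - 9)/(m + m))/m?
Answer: -431937/169 ≈ -2555.8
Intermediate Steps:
C(N, m) = (-9 + N)/(2*m**2) (C(N, m) = ((-9 + N)/((2*m)))/m = ((-9 + N)*(1/(2*m)))/m = ((-9 + N)/(2*m))/m = (-9 + N)/(2*m**2))
(-2179 + C((14 + 19)*((1 - 8) + 22), -39)) - 377 = (-2179 + (1/2)*(-9 + (14 + 19)*((1 - 8) + 22))/(-39)**2) - 377 = (-2179 + (1/2)*(1/1521)*(-9 + 33*(-7 + 22))) - 377 = (-2179 + (1/2)*(1/1521)*(-9 + 33*15)) - 377 = (-2179 + (1/2)*(1/1521)*(-9 + 495)) - 377 = (-2179 + (1/2)*(1/1521)*486) - 377 = (-2179 + 27/169) - 377 = -368224/169 - 377 = -431937/169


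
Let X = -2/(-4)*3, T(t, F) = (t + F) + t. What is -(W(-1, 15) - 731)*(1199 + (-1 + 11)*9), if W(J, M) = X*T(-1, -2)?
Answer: 949993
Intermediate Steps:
T(t, F) = F + 2*t (T(t, F) = (F + t) + t = F + 2*t)
X = 3/2 (X = -2*(-¼)*3 = (½)*3 = 3/2 ≈ 1.5000)
W(J, M) = -6 (W(J, M) = 3*(-2 + 2*(-1))/2 = 3*(-2 - 2)/2 = (3/2)*(-4) = -6)
-(W(-1, 15) - 731)*(1199 + (-1 + 11)*9) = -(-6 - 731)*(1199 + (-1 + 11)*9) = -(-737)*(1199 + 10*9) = -(-737)*(1199 + 90) = -(-737)*1289 = -1*(-949993) = 949993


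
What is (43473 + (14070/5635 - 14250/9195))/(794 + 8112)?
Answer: 4290574265/878959858 ≈ 4.8814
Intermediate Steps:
(43473 + (14070/5635 - 14250/9195))/(794 + 8112) = (43473 + (14070*(1/5635) - 14250*1/9195))/8906 = (43473 + (402/161 - 950/613))*(1/8906) = (43473 + 93476/98693)*(1/8906) = (4290574265/98693)*(1/8906) = 4290574265/878959858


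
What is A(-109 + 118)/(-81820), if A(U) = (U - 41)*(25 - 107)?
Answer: -656/20455 ≈ -0.032070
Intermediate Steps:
A(U) = 3362 - 82*U (A(U) = (-41 + U)*(-82) = 3362 - 82*U)
A(-109 + 118)/(-81820) = (3362 - 82*(-109 + 118))/(-81820) = (3362 - 82*9)*(-1/81820) = (3362 - 738)*(-1/81820) = 2624*(-1/81820) = -656/20455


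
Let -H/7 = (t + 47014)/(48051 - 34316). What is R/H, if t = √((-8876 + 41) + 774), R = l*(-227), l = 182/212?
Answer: 952785371395/117147185621 - 40531985*I*√8061/234294371242 ≈ 8.1332 - 0.015532*I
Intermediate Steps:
l = 91/106 (l = 182*(1/212) = 91/106 ≈ 0.85849)
R = -20657/106 (R = (91/106)*(-227) = -20657/106 ≈ -194.88)
t = I*√8061 (t = √(-8835 + 774) = √(-8061) = I*√8061 ≈ 89.783*I)
H = -329098/13735 - 7*I*√8061/13735 (H = -7*(I*√8061 + 47014)/(48051 - 34316) = -7*(47014 + I*√8061)/13735 = -7*(47014/13735 + I*√8061/13735) = -329098/13735 - 7*I*√8061/13735 ≈ -23.961 - 0.045758*I)
R/H = -20657/(106*(-329098/13735 - 7*I*√8061/13735))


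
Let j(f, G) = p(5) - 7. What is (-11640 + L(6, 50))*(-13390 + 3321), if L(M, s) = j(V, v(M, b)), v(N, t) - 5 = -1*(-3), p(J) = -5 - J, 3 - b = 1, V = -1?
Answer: 117374333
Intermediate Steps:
b = 2 (b = 3 - 1*1 = 3 - 1 = 2)
v(N, t) = 8 (v(N, t) = 5 - 1*(-3) = 5 + 3 = 8)
j(f, G) = -17 (j(f, G) = (-5 - 1*5) - 7 = (-5 - 5) - 7 = -10 - 7 = -17)
L(M, s) = -17
(-11640 + L(6, 50))*(-13390 + 3321) = (-11640 - 17)*(-13390 + 3321) = -11657*(-10069) = 117374333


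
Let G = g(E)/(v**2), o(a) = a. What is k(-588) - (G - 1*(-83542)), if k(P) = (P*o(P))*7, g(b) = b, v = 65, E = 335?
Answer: 1974482703/845 ≈ 2.3367e+6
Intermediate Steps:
k(P) = 7*P**2 (k(P) = (P*P)*7 = P**2*7 = 7*P**2)
G = 67/845 (G = 335/(65**2) = 335/4225 = 335*(1/4225) = 67/845 ≈ 0.079290)
k(-588) - (G - 1*(-83542)) = 7*(-588)**2 - (67/845 - 1*(-83542)) = 7*345744 - (67/845 + 83542) = 2420208 - 1*70593057/845 = 2420208 - 70593057/845 = 1974482703/845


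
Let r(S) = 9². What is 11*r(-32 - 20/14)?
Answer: 891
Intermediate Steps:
r(S) = 81
11*r(-32 - 20/14) = 11*81 = 891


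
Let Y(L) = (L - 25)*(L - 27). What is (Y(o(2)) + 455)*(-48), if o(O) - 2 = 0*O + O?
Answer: -45024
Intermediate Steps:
o(O) = 2 + O (o(O) = 2 + (0*O + O) = 2 + (0 + O) = 2 + O)
Y(L) = (-27 + L)*(-25 + L) (Y(L) = (-25 + L)*(-27 + L) = (-27 + L)*(-25 + L))
(Y(o(2)) + 455)*(-48) = ((675 + (2 + 2)**2 - 52*(2 + 2)) + 455)*(-48) = ((675 + 4**2 - 52*4) + 455)*(-48) = ((675 + 16 - 208) + 455)*(-48) = (483 + 455)*(-48) = 938*(-48) = -45024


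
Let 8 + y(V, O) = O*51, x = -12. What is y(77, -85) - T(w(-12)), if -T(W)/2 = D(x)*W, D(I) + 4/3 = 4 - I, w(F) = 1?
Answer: -12941/3 ≈ -4313.7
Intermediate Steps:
y(V, O) = -8 + 51*O (y(V, O) = -8 + O*51 = -8 + 51*O)
D(I) = 8/3 - I (D(I) = -4/3 + (4 - I) = 8/3 - I)
T(W) = -88*W/3 (T(W) = -2*(8/3 - 1*(-12))*W = -2*(8/3 + 12)*W = -88*W/3)
y(77, -85) - T(w(-12)) = (-8 + 51*(-85)) - (-88)/3 = (-8 - 4335) - 1*(-88/3) = -4343 + 88/3 = -12941/3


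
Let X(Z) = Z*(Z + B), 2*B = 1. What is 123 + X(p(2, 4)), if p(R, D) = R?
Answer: 128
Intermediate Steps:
B = 1/2 (B = (1/2)*1 = 1/2 ≈ 0.50000)
X(Z) = Z*(1/2 + Z) (X(Z) = Z*(Z + 1/2) = Z*(1/2 + Z))
123 + X(p(2, 4)) = 123 + 2*(1/2 + 2) = 123 + 2*(5/2) = 123 + 5 = 128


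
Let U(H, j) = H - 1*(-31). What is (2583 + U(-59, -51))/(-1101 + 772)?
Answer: -365/47 ≈ -7.7660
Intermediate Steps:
U(H, j) = 31 + H (U(H, j) = H + 31 = 31 + H)
(2583 + U(-59, -51))/(-1101 + 772) = (2583 + (31 - 59))/(-1101 + 772) = (2583 - 28)/(-329) = 2555*(-1/329) = -365/47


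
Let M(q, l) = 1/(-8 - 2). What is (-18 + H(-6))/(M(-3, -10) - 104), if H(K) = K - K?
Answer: 60/347 ≈ 0.17291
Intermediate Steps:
M(q, l) = -1/10 (M(q, l) = 1/(-10) = -1/10)
H(K) = 0
(-18 + H(-6))/(M(-3, -10) - 104) = (-18 + 0)/(-1/10 - 104) = -18/(-1041/10) = -18*(-10/1041) = 60/347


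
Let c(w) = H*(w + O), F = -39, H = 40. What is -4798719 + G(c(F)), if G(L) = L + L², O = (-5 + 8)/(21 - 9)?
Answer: -2397769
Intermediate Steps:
O = ¼ (O = 3/12 = 3*(1/12) = ¼ ≈ 0.25000)
c(w) = 10 + 40*w (c(w) = 40*(w + ¼) = 40*(¼ + w) = 10 + 40*w)
-4798719 + G(c(F)) = -4798719 + (10 + 40*(-39))*(1 + (10 + 40*(-39))) = -4798719 + (10 - 1560)*(1 + (10 - 1560)) = -4798719 - 1550*(1 - 1550) = -4798719 - 1550*(-1549) = -4798719 + 2400950 = -2397769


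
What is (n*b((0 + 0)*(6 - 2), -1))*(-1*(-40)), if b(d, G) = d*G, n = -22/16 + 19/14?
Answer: 0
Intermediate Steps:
n = -1/56 (n = -22*1/16 + 19*(1/14) = -11/8 + 19/14 = -1/56 ≈ -0.017857)
b(d, G) = G*d
(n*b((0 + 0)*(6 - 2), -1))*(-1*(-40)) = (-(-1)*(0 + 0)*(6 - 2)/56)*(-1*(-40)) = -(-1)*0*4/56*40 = -(-1)*0/56*40 = -1/56*0*40 = 0*40 = 0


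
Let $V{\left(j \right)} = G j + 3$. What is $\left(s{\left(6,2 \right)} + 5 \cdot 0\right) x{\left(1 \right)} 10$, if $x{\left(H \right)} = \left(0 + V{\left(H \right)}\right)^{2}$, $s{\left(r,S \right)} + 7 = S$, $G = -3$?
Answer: $0$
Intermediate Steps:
$s{\left(r,S \right)} = -7 + S$
$V{\left(j \right)} = 3 - 3 j$ ($V{\left(j \right)} = - 3 j + 3 = 3 - 3 j$)
$x{\left(H \right)} = \left(3 - 3 H\right)^{2}$ ($x{\left(H \right)} = \left(0 - \left(-3 + 3 H\right)\right)^{2} = \left(3 - 3 H\right)^{2}$)
$\left(s{\left(6,2 \right)} + 5 \cdot 0\right) x{\left(1 \right)} 10 = \left(\left(-7 + 2\right) + 5 \cdot 0\right) 9 \left(-1 + 1\right)^{2} \cdot 10 = \left(-5 + 0\right) 9 \cdot 0^{2} \cdot 10 = - 5 \cdot 9 \cdot 0 \cdot 10 = \left(-5\right) 0 \cdot 10 = 0 \cdot 10 = 0$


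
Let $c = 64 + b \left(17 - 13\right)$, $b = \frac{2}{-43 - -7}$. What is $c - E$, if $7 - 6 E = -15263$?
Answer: $- \frac{22331}{9} \approx -2481.2$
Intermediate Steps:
$E = 2545$ ($E = \frac{7}{6} - - \frac{15263}{6} = \frac{7}{6} + \frac{15263}{6} = 2545$)
$b = - \frac{1}{18}$ ($b = \frac{2}{-43 + 7} = \frac{2}{-36} = 2 \left(- \frac{1}{36}\right) = - \frac{1}{18} \approx -0.055556$)
$c = \frac{574}{9}$ ($c = 64 - \frac{17 - 13}{18} = 64 - \frac{2}{9} = \frac{574}{9} \approx 63.778$)
$c - E = \frac{574}{9} - 2545 = - \frac{22331}{9}$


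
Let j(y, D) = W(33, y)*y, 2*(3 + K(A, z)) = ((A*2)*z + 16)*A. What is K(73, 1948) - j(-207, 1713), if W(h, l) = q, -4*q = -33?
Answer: 41532723/4 ≈ 1.0383e+7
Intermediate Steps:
q = 33/4 (q = -¼*(-33) = 33/4 ≈ 8.2500)
W(h, l) = 33/4
K(A, z) = -3 + A*(16 + 2*A*z)/2 (K(A, z) = -3 + (((A*2)*z + 16)*A)/2 = -3 + (((2*A)*z + 16)*A)/2 = -3 + ((2*A*z + 16)*A)/2 = -3 + ((16 + 2*A*z)*A)/2 = -3 + (A*(16 + 2*A*z))/2 = -3 + A*(16 + 2*A*z)/2)
j(y, D) = 33*y/4
K(73, 1948) - j(-207, 1713) = (-3 + 8*73 + 1948*73²) - 33*(-207)/4 = (-3 + 584 + 1948*5329) - 1*(-6831/4) = (-3 + 584 + 10380892) + 6831/4 = 10381473 + 6831/4 = 41532723/4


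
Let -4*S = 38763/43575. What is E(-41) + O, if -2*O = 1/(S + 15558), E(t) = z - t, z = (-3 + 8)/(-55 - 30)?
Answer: 629118693934/15366416943 ≈ 40.941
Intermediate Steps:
z = -1/17 (z = 5/(-85) = 5*(-1/85) = -1/17 ≈ -0.058824)
S = -12921/58100 (S = -38763/(4*43575) = -1/4*12921/14525 = -12921/58100 ≈ -0.22239)
E(t) = -1/17 - t
O = -29050/903906879 (O = -1/(2*(-12921/58100 + 15558)) = -1/(2*903906879/58100) = -1/2*58100/903906879 = -29050/903906879 ≈ -3.2138e-5)
E(-41) + O = (-1/17 - 1*(-41)) - 29050/903906879 = (-1/17 + 41) - 29050/903906879 = 696/17 - 29050/903906879 = 629118693934/15366416943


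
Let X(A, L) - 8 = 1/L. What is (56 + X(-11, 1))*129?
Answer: 8385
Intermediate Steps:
X(A, L) = 8 + 1/L
(56 + X(-11, 1))*129 = (56 + (8 + 1/1))*129 = (56 + (8 + 1))*129 = (56 + 9)*129 = 65*129 = 8385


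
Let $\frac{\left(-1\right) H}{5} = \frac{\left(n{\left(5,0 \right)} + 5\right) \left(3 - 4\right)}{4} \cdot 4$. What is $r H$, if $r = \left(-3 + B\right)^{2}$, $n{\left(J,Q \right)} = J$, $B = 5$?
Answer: $200$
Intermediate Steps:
$r = 4$ ($r = \left(-3 + 5\right)^{2} = 2^{2} = 4$)
$H = 50$ ($H = - 5 \frac{\left(5 + 5\right) \left(3 - 4\right)}{4} \cdot 4 = - 5 \frac{10 \left(-1\right)}{4} \cdot 4 = - 5 \cdot \frac{1}{4} \left(-10\right) 4 = - 5 \left(\left(- \frac{5}{2}\right) 4\right) = \left(-5\right) \left(-10\right) = 50$)
$r H = 4 \cdot 50 = 200$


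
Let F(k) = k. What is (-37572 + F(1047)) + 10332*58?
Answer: 562731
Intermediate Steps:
(-37572 + F(1047)) + 10332*58 = (-37572 + 1047) + 10332*58 = -36525 + 599256 = 562731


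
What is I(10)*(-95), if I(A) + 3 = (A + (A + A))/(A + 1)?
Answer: 285/11 ≈ 25.909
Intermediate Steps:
I(A) = -3 + 3*A/(1 + A) (I(A) = -3 + (A + (A + A))/(A + 1) = -3 + (A + 2*A)/(1 + A) = -3 + (3*A)/(1 + A) = -3 + 3*A/(1 + A))
I(10)*(-95) = -3/(1 + 10)*(-95) = -3/11*(-95) = 285/11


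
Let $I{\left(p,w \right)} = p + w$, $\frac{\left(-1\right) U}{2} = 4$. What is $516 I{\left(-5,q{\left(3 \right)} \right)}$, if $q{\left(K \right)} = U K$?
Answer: $-14964$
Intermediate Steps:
$U = -8$ ($U = \left(-2\right) 4 = -8$)
$q{\left(K \right)} = - 8 K$
$516 I{\left(-5,q{\left(3 \right)} \right)} = 516 \left(-5 - 24\right) = 516 \left(-29\right) = -14964$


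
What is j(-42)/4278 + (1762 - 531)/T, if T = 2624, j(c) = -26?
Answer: 2598997/5612736 ≈ 0.46305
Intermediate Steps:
j(-42)/4278 + (1762 - 531)/T = -26/4278 + (1762 - 531)/2624 = -26*1/4278 + 1231*(1/2624) = -13/2139 + 1231/2624 = 2598997/5612736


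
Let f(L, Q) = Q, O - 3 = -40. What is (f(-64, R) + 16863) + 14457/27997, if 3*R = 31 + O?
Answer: 472071874/27997 ≈ 16862.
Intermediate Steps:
O = -37 (O = 3 - 40 = -37)
R = -2 (R = (31 - 37)/3 = (1/3)*(-6) = -2)
(f(-64, R) + 16863) + 14457/27997 = (-2 + 16863) + 14457/27997 = 16861 + 14457*(1/27997) = 16861 + 14457/27997 = 472071874/27997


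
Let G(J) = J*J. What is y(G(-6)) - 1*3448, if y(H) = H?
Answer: -3412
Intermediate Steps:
G(J) = J²
y(G(-6)) - 1*3448 = (-6)² - 1*3448 = 36 - 3448 = -3412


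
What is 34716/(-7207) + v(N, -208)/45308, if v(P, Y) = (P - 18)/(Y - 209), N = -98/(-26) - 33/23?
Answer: -49028854742759/10178333245587 ≈ -4.8170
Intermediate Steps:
N = 698/299 (N = -98*(-1/26) - 33*1/23 = 49/13 - 33/23 = 698/299 ≈ 2.3344)
v(P, Y) = (-18 + P)/(-209 + Y)
34716/(-7207) + v(N, -208)/45308 = 34716/(-7207) + ((-18 + 698/299)/(-209 - 208))/45308 = 34716*(-1/7207) + (-4684/299/(-417))*(1/45308) = -34716/7207 - 1/417*(-4684/299)*(1/45308) = -34716/7207 + (4684/124683)*(1/45308) = -34716/7207 + 1171/1412284341 = -49028854742759/10178333245587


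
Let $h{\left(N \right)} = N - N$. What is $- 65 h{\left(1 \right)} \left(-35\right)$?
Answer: $0$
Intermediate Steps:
$h{\left(N \right)} = 0$
$- 65 h{\left(1 \right)} \left(-35\right) = \left(-65\right) 0 \left(-35\right) = 0 \left(-35\right) = 0$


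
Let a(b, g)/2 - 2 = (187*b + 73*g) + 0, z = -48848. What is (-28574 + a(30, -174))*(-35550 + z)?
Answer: 3608352092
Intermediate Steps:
a(b, g) = 4 + 146*g + 374*b (a(b, g) = 4 + 2*((187*b + 73*g) + 0) = 4 + 2*((73*g + 187*b) + 0) = 4 + 2*(73*g + 187*b) = 4 + (146*g + 374*b) = 4 + 146*g + 374*b)
(-28574 + a(30, -174))*(-35550 + z) = (-28574 + (4 + 146*(-174) + 374*30))*(-35550 - 48848) = (-28574 + (4 - 25404 + 11220))*(-84398) = (-28574 - 14180)*(-84398) = -42754*(-84398) = 3608352092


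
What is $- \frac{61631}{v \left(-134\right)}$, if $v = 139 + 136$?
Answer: $\frac{61631}{36850} \approx 1.6725$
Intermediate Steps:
$v = 275$
$- \frac{61631}{v \left(-134\right)} = - \frac{61631}{275 \left(-134\right)} = - \frac{61631}{-36850} = \left(-61631\right) \left(- \frac{1}{36850}\right) = \frac{61631}{36850}$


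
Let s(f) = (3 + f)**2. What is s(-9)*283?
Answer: 10188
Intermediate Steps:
s(-9)*283 = (3 - 9)**2*283 = (-6)**2*283 = 36*283 = 10188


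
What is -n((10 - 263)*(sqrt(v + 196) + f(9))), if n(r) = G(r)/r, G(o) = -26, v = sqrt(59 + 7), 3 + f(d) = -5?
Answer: 26/(253*(8 - sqrt(196 + sqrt(66)))) ≈ -0.016345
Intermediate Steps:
f(d) = -8 (f(d) = -3 - 5 = -8)
v = sqrt(66) ≈ 8.1240
n(r) = -26/r
-n((10 - 263)*(sqrt(v + 196) + f(9))) = -(-26)/((10 - 263)*(sqrt(sqrt(66) + 196) - 8)) = -(-26)/((-253*(sqrt(196 + sqrt(66)) - 8))) = -(-26)/((-253*(-8 + sqrt(196 + sqrt(66))))) = -(-26)/(2024 - 253*sqrt(196 + sqrt(66))) = 26/(2024 - 253*sqrt(196 + sqrt(66)))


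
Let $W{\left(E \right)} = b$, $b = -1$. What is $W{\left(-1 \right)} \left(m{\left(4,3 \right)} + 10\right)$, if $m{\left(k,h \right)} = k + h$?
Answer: $-17$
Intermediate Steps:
$W{\left(E \right)} = -1$
$m{\left(k,h \right)} = h + k$
$W{\left(-1 \right)} \left(m{\left(4,3 \right)} + 10\right) = - (\left(3 + 4\right) + 10) = - (7 + 10) = \left(-1\right) 17 = -17$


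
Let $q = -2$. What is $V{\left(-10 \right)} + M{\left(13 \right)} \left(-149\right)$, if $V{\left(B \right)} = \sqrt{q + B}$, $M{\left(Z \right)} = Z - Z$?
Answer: $2 i \sqrt{3} \approx 3.4641 i$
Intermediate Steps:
$M{\left(Z \right)} = 0$
$V{\left(B \right)} = \sqrt{-2 + B}$
$V{\left(-10 \right)} + M{\left(13 \right)} \left(-149\right) = \sqrt{-2 - 10} + 0 \left(-149\right) = \sqrt{-12} + 0 = 2 i \sqrt{3} + 0 = 2 i \sqrt{3}$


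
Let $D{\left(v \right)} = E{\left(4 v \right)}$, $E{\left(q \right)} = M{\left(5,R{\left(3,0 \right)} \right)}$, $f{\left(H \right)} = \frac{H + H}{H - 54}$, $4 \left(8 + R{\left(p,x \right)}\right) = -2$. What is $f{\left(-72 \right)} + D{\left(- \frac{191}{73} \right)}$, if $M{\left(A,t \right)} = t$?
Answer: $- \frac{103}{14} \approx -7.3571$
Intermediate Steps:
$R{\left(p,x \right)} = - \frac{17}{2}$ ($R{\left(p,x \right)} = -8 + \frac{1}{4} \left(-2\right) = -8 - \frac{1}{2} = - \frac{17}{2}$)
$f{\left(H \right)} = \frac{2 H}{-54 + H}$
$E{\left(q \right)} = - \frac{17}{2}$
$D{\left(v \right)} = - \frac{17}{2}$
$f{\left(-72 \right)} + D{\left(- \frac{191}{73} \right)} = 2 \left(-72\right) \frac{1}{-54 - 72} - \frac{17}{2} = 2 \left(-72\right) \frac{1}{-126} - \frac{17}{2} = 2 \left(-72\right) \left(- \frac{1}{126}\right) - \frac{17}{2} = \frac{8}{7} - \frac{17}{2} = - \frac{103}{14}$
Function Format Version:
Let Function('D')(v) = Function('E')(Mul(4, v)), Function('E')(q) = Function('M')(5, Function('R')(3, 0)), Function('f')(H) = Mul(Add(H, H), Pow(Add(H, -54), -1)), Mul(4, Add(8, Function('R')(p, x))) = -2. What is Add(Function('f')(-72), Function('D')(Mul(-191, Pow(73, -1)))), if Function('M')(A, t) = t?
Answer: Rational(-103, 14) ≈ -7.3571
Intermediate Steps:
Function('R')(p, x) = Rational(-17, 2) (Function('R')(p, x) = Add(-8, Mul(Rational(1, 4), -2)) = Add(-8, Rational(-1, 2)) = Rational(-17, 2))
Function('f')(H) = Mul(2, H, Pow(Add(-54, H), -1)) (Function('f')(H) = Mul(Mul(2, H), Pow(Add(-54, H), -1)) = Mul(2, H, Pow(Add(-54, H), -1)))
Function('E')(q) = Rational(-17, 2)
Function('D')(v) = Rational(-17, 2)
Add(Function('f')(-72), Function('D')(Mul(-191, Pow(73, -1)))) = Add(Mul(2, -72, Pow(Add(-54, -72), -1)), Rational(-17, 2)) = Add(Mul(2, -72, Pow(-126, -1)), Rational(-17, 2)) = Add(Mul(2, -72, Rational(-1, 126)), Rational(-17, 2)) = Add(Rational(8, 7), Rational(-17, 2)) = Rational(-103, 14)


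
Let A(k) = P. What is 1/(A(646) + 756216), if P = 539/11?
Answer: 1/756265 ≈ 1.3223e-6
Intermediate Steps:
P = 49 (P = 539*(1/11) = 49)
A(k) = 49
1/(A(646) + 756216) = 1/(49 + 756216) = 1/756265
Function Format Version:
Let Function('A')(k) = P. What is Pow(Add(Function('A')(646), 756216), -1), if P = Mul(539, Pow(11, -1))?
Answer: Rational(1, 756265) ≈ 1.3223e-6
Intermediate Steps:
P = 49 (P = Mul(539, Rational(1, 11)) = 49)
Function('A')(k) = 49
Pow(Add(Function('A')(646), 756216), -1) = Pow(Add(49, 756216), -1) = Pow(756265, -1) = Rational(1, 756265)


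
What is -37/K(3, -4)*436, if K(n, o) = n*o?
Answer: 4033/3 ≈ 1344.3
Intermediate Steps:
-37/K(3, -4)*436 = -37/(3*(-4))*436 = -37/(-12)*436 = -37*(-1/12)*436 = (37/12)*436 = 4033/3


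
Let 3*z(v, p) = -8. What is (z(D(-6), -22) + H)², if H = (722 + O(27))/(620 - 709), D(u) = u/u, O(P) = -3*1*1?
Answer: 8231161/71289 ≈ 115.46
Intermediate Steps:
O(P) = -3 (O(P) = -3*1 = -3)
D(u) = 1
z(v, p) = -8/3 (z(v, p) = (⅓)*(-8) = -8/3)
H = -719/89 (H = (722 - 3)/(620 - 709) = 719/(-89) = 719*(-1/89) = -719/89 ≈ -8.0786)
(z(D(-6), -22) + H)² = (-8/3 - 719/89)² = (-2869/267)² = 8231161/71289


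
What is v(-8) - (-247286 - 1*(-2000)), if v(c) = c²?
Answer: 245350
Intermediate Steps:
v(-8) - (-247286 - 1*(-2000)) = (-8)² - (-247286 - 1*(-2000)) = 64 - (-247286 + 2000) = 64 - 1*(-245286) = 64 + 245286 = 245350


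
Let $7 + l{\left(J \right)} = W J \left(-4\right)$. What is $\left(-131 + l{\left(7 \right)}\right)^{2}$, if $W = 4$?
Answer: $62500$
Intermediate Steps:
$l{\left(J \right)} = -7 - 16 J$ ($l{\left(J \right)} = -7 + 4 J \left(-4\right) = -7 - 16 J$)
$\left(-131 + l{\left(7 \right)}\right)^{2} = \left(-131 - 119\right)^{2} = \left(-250\right)^{2} = 62500$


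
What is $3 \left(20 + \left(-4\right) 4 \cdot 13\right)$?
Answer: $-564$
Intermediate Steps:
$3 \left(20 + \left(-4\right) 4 \cdot 13\right) = 3 \left(20 - 208\right) = 3 \left(-188\right) = -564$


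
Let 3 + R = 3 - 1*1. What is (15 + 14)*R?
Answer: -29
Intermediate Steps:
R = -1 (R = -3 + (3 - 1*1) = -3 + (3 - 1) = -3 + 2 = -1)
(15 + 14)*R = (15 + 14)*(-1) = 29*(-1) = -29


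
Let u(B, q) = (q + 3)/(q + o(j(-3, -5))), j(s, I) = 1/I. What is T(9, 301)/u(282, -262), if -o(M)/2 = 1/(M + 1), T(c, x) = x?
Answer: 22747/74 ≈ 307.39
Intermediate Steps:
o(M) = -2/(1 + M) (o(M) = -2/(M + 1) = -2/(1 + M))
u(B, q) = (3 + q)/(-5/2 + q) (u(B, q) = (q + 3)/(q - 2/(1 + 1/(-5))) = (3 + q)/(q - 2/(1 - 1/5)) = (3 + q)/(q - 2/4/5) = (3 + q)/(q - 2*5/4) = (3 + q)/(q - 5/2) = (3 + q)/(-5/2 + q))
T(9, 301)/u(282, -262) = 301/((2*(3 - 262)/(-5 + 2*(-262)))) = 301/((2*(-259)/(-5 - 524))) = 301/((2*(-259)/(-529))) = 301/((2*(-1/529)*(-259))) = 301/(518/529) = 301*(529/518) = 22747/74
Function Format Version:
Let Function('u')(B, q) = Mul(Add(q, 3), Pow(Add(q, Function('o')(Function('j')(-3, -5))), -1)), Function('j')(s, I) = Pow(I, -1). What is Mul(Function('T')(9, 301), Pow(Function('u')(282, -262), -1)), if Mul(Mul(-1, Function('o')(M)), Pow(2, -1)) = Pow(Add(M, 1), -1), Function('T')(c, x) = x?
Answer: Rational(22747, 74) ≈ 307.39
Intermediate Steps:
Function('o')(M) = Mul(-2, Pow(Add(1, M), -1)) (Function('o')(M) = Mul(-2, Pow(Add(M, 1), -1)) = Mul(-2, Pow(Add(1, M), -1)))
Function('u')(B, q) = Mul(Pow(Add(Rational(-5, 2), q), -1), Add(3, q)) (Function('u')(B, q) = Mul(Add(q, 3), Pow(Add(q, Mul(-2, Pow(Add(1, Pow(-5, -1)), -1))), -1)) = Mul(Add(3, q), Pow(Add(q, Mul(-2, Pow(Add(1, Rational(-1, 5)), -1))), -1)) = Mul(Add(3, q), Pow(Add(q, Mul(-2, Pow(Rational(4, 5), -1))), -1)) = Mul(Add(3, q), Pow(Add(q, Mul(-2, Rational(5, 4))), -1)) = Mul(Add(3, q), Pow(Add(q, Rational(-5, 2)), -1)) = Mul(Add(3, q), Pow(Add(Rational(-5, 2), q), -1)) = Mul(Pow(Add(Rational(-5, 2), q), -1), Add(3, q)))
Mul(Function('T')(9, 301), Pow(Function('u')(282, -262), -1)) = Mul(301, Pow(Mul(2, Pow(Add(-5, Mul(2, -262)), -1), Add(3, -262)), -1)) = Mul(301, Pow(Mul(2, Pow(Add(-5, -524), -1), -259), -1)) = Mul(301, Pow(Mul(2, Pow(-529, -1), -259), -1)) = Mul(301, Pow(Mul(2, Rational(-1, 529), -259), -1)) = Mul(301, Pow(Rational(518, 529), -1)) = Mul(301, Rational(529, 518)) = Rational(22747, 74)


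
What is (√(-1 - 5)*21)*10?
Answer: 210*I*√6 ≈ 514.39*I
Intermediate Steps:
(√(-1 - 5)*21)*10 = (√(-6)*21)*10 = ((I*√6)*21)*10 = (21*I*√6)*10 = 210*I*√6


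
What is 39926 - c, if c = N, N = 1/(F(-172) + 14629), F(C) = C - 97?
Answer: 573337359/14360 ≈ 39926.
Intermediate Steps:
F(C) = -97 + C
N = 1/14360 (N = 1/((-97 - 172) + 14629) = 1/(-269 + 14629) = 1/14360 ≈ 6.9638e-5)
c = 1/14360 ≈ 6.9638e-5
39926 - c = 39926 - 1*1/14360 = 39926 - 1/14360 = 573337359/14360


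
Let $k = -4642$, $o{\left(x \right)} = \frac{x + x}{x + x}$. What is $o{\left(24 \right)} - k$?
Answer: $4643$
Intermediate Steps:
$o{\left(x \right)} = 1$ ($o{\left(x \right)} = \frac{2 x}{2 x} = 2 x \frac{1}{2 x} = 1$)
$o{\left(24 \right)} - k = 1 - -4642 = 1 + 4642 = 4643$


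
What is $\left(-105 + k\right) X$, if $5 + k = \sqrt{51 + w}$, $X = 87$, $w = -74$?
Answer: $-9570 + 87 i \sqrt{23} \approx -9570.0 + 417.24 i$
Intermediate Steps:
$k = -5 + i \sqrt{23}$ ($k = -5 + \sqrt{51 - 74} = -5 + \sqrt{-23} = -5 + i \sqrt{23} \approx -5.0 + 4.7958 i$)
$\left(-105 + k\right) X = \left(-105 - \left(5 - i \sqrt{23}\right)\right) 87 = \left(-110 + i \sqrt{23}\right) 87 = -9570 + 87 i \sqrt{23}$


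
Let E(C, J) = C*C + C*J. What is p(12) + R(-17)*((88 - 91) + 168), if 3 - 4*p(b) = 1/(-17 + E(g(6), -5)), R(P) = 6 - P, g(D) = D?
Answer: 83507/22 ≈ 3795.8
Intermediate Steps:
E(C, J) = C² + C*J
p(b) = 17/22 (p(b) = ¾ - 1/(4*(-17 + 6*(6 - 5))) = ¾ - 1/(4*(-17 + 6*1)) = ¾ - 1/(4*(-17 + 6)) = ¾ - ¼/(-11) = ¾ - ¼*(-1/11) = ¾ + 1/44 = 17/22)
p(12) + R(-17)*((88 - 91) + 168) = 17/22 + (6 - 1*(-17))*((88 - 91) + 168) = 17/22 + (6 + 17)*(-3 + 168) = 17/22 + 23*165 = 17/22 + 3795 = 83507/22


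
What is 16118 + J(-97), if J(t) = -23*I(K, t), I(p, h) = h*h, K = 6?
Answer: -200289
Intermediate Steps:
I(p, h) = h²
J(t) = -23*t²
16118 + J(-97) = 16118 - 23*(-97)² = 16118 - 23*9409 = 16118 - 216407 = -200289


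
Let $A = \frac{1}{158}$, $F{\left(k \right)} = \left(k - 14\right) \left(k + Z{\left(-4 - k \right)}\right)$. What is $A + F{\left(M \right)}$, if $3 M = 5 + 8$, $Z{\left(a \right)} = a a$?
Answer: $- \frac{3042421}{4266} \approx -713.18$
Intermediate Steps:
$Z{\left(a \right)} = a^{2}$
$M = \frac{13}{3}$ ($M = \frac{5 + 8}{3} = \frac{1}{3} \cdot 13 = \frac{13}{3} \approx 4.3333$)
$F{\left(k \right)} = \left(-14 + k\right) \left(k + \left(-4 - k\right)^{2}\right)$ ($F{\left(k \right)} = \left(k - 14\right) \left(k + \left(-4 - k\right)^{2}\right) = \left(-14 + k\right) \left(k + \left(-4 - k\right)^{2}\right)$)
$A = \frac{1}{158} \approx 0.0063291$
$A + F{\left(M \right)} = \frac{1}{158} - \left(\frac{2102}{3} - \frac{2197}{27} + \frac{845}{9}\right) = \frac{1}{158} - \frac{19256}{27} = - \frac{3042421}{4266}$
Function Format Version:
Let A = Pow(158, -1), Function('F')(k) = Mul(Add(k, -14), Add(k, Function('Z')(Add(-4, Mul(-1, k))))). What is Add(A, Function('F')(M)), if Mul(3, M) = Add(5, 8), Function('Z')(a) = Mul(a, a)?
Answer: Rational(-3042421, 4266) ≈ -713.18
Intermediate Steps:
Function('Z')(a) = Pow(a, 2)
M = Rational(13, 3) (M = Mul(Rational(1, 3), Add(5, 8)) = Mul(Rational(1, 3), 13) = Rational(13, 3) ≈ 4.3333)
Function('F')(k) = Mul(Add(-14, k), Add(k, Pow(Add(-4, Mul(-1, k)), 2))) (Function('F')(k) = Mul(Add(k, -14), Add(k, Pow(Add(-4, Mul(-1, k)), 2))) = Mul(Add(-14, k), Add(k, Pow(Add(-4, Mul(-1, k)), 2))))
A = Rational(1, 158) ≈ 0.0063291
Add(A, Function('F')(M)) = Add(Rational(1, 158), Add(-224, Pow(Rational(13, 3), 3), Mul(-110, Rational(13, 3)), Mul(-5, Pow(Rational(13, 3), 2)))) = Add(Rational(1, 158), Add(-224, Rational(2197, 27), Rational(-1430, 3), Mul(-5, Rational(169, 9)))) = Add(Rational(1, 158), Add(-224, Rational(2197, 27), Rational(-1430, 3), Rational(-845, 9))) = Add(Rational(1, 158), Rational(-19256, 27)) = Rational(-3042421, 4266)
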